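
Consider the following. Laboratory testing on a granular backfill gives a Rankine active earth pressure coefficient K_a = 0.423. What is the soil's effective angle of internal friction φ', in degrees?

23.9°

K_a = tan²(45° − φ/2) ⇒ 45° − φ/2 = arctan(√0.423) = 33.04°.
φ = 2(45° − 33.04°) = 23.92°.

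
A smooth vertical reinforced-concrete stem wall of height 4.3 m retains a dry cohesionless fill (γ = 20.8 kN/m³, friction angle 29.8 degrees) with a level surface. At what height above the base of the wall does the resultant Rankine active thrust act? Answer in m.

1.43 m

K_a = 0.3360.
The pressure distribution is triangular, so the resultant acts at H/3 above the base = 4.3/3 = 1.433 m.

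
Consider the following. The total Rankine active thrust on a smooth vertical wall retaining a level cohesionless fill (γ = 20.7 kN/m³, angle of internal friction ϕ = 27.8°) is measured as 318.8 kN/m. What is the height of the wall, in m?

K_a = 0.3639. P_a = ½ K_a γ H² ⇒ H = √(2P_a/(K_a γ)).
H = √(2×318.8/(0.3639×20.7)) = 9.200 m.

9.20 m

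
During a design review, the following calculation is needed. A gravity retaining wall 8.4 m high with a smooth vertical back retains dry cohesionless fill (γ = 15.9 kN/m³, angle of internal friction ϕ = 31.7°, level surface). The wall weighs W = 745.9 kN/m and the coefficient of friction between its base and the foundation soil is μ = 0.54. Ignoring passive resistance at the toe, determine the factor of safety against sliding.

K_a = tan²(45° − 31.7°/2) = 0.3111.
P_a = ½K_aγH² = 0.5×0.3111×15.9×8.4² = 174.5 kN/m, acting at H/3 = 2.800 m above the base.
FS_sliding = μW / P_a = 0.54×745.9 / 174.5 = 2.308.

2.31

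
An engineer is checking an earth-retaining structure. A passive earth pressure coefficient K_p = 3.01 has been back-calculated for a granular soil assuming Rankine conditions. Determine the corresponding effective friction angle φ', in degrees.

K_p = (1+sin φ)/(1−sin φ) ⇒ sin φ = (K_p − 1)/(K_p + 1) = 0.5012.
φ = arcsin(0.5012) = 30.08°.

30.1°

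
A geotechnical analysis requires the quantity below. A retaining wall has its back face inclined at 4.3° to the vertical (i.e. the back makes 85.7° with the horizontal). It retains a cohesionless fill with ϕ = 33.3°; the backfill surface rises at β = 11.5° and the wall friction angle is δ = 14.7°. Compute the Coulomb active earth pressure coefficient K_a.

0.342

K_a = sin²(α+φ) / [sin²α · sin(α−δ) · (1 + √{sin(φ+δ)sin(φ−β) / (sin(α−δ)sin(α+β))})²].
With α = 85.7°, φ = 33.3°, δ = 14.7°, β = 11.5°: K_a = 0.3420.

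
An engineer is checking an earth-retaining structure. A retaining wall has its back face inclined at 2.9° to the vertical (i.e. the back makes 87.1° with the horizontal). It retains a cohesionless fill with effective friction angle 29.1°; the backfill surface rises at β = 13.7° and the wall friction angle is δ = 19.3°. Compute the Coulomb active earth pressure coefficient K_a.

0.405

K_a = sin²(α+φ) / [sin²α · sin(α−δ) · (1 + √{sin(φ+δ)sin(φ−β) / (sin(α−δ)sin(α+β))})²].
With α = 87.1°, φ = 29.1°, δ = 19.3°, β = 13.7°: K_a = 0.4049.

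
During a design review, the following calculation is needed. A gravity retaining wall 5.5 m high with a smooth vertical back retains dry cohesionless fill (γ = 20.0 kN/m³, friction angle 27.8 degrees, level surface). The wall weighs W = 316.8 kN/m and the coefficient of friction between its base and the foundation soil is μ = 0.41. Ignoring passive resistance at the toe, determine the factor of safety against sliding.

K_a = tan²(45° − 27.8°/2) = 0.3639.
P_a = ½K_aγH² = 0.5×0.3639×20.0×5.5² = 110.1 kN/m, acting at H/3 = 1.833 m above the base.
FS_sliding = μW / P_a = 0.41×316.8 / 110.1 = 1.180.

1.18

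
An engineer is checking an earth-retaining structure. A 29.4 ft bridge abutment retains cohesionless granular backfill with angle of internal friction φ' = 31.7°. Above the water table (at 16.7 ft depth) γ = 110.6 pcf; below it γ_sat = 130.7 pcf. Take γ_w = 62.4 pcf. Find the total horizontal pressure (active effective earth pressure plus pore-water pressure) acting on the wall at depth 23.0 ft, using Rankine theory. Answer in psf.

1100 psf

K_a = (1 − sin φ)/(1 + sin φ) = 0.3111.
γ' = 130.7 − 62.4 = 68.30 pcf.
Effective vertical stress at 23.0 ft: σ'_v = 110.6×16.7 + 68.30×6.30 = 2277 psf.
σ'_h = K_a σ'_v = 0.3111 × 2277 = 708.4 psf; u = γ_w × 6.30 = 393.1 psf.
Total σ_h = 708.4 + 393.1 = 1102 psf.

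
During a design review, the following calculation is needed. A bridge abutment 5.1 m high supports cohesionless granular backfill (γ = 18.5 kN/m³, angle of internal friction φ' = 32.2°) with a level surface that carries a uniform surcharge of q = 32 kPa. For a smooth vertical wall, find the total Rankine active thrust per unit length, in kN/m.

K_a = tan²(45° − φ/2) = 0.3047.
Soil triangle: ½ K_a γ H² = 0.5×0.3047×18.5×5.1² = 73.32 kN/m.
Surcharge rectangle: K_a q H = 0.3047×32×5.1 = 49.73 kN/m.
Total = 73.32 + 49.73 = 123.1 kN/m.

123 kN/m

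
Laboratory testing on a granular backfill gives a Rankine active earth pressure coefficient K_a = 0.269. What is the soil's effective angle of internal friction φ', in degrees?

35.2°

K_a = tan²(45° − φ/2) ⇒ 45° − φ/2 = arctan(√0.269) = 27.41°.
φ = 2(45° − 27.41°) = 35.17°.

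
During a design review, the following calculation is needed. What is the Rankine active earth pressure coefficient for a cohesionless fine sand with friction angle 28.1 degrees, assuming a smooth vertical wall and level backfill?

0.360

K_a = tan²(45° − φ/2) = tan²(30.95°) = 0.3596.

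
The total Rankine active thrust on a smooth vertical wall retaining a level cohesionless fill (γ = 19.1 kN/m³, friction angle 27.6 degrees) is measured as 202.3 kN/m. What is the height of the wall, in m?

7.60 m

K_a = 0.3668. P_a = ½ K_a γ H² ⇒ H = √(2P_a/(K_a γ)).
H = √(2×202.3/(0.3668×19.1)) = 7.600 m.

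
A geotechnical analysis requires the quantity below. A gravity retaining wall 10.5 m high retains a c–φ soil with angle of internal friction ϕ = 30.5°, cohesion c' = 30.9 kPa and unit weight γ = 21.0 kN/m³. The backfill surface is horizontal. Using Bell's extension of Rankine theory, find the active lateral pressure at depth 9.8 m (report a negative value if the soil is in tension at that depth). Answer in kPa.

31.9 kPa

K_a = (1 − sin φ)/(1 + sin φ) = 0.3267.
σ_a = K_a γ z − 2c√K_a = 0.3267×21.0×9.8 − 2×30.9×0.5715 = 31.91 kPa.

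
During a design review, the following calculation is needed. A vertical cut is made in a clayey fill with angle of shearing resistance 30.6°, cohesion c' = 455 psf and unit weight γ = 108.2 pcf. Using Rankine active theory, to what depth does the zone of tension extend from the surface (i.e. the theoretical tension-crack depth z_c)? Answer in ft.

14.7 ft

K_a = tan²(45° − 30.6°/2) = 0.3253; √K_a = 0.5704.
The active pressure is zero where K_a γ z = 2c√K_a, so z_c = 2c/(γ√K_a) = 2×455/(108.2×0.5704) = 14.74 ft.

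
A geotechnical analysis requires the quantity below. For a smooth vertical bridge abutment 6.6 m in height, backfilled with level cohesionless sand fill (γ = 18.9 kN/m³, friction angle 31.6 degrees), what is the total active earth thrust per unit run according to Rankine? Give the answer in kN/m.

K_a = tan²(45° − φ/2) = 0.3123.
P_a = ½ K_a γ H² = 0.5 × 0.3123 × 18.9 × 6.6² = 128.6 kN/m.

129 kN/m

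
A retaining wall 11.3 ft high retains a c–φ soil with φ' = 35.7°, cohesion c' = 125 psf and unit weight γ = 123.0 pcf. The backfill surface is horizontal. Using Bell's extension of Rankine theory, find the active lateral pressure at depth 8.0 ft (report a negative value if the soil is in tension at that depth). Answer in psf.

K_a = (1 − sin φ)/(1 + sin φ) = 0.2630.
σ_a = K_a γ z − 2c√K_a = 0.2630×123.0×8.0 − 2×125×0.5128 = 130.6 psf.

131 psf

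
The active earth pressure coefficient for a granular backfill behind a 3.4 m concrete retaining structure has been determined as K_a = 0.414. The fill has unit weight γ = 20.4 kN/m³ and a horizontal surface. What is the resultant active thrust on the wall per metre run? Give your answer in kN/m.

48.8 kN/m

P = ½ K_a γ H² = 0.5 × 0.414 × 20.4 × 3.4² = 48.82 kN/m.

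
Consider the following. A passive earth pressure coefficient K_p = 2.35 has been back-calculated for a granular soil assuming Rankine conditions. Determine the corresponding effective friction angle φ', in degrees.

23.8°

K_p = (1+sin φ)/(1−sin φ) ⇒ sin φ = (K_p − 1)/(K_p + 1) = 0.4030.
φ = arcsin(0.4030) = 23.76°.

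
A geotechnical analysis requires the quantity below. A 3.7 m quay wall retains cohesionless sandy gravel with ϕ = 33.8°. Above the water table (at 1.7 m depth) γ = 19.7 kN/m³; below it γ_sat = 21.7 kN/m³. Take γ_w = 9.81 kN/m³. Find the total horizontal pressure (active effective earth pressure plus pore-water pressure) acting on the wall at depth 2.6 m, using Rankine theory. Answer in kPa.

21.4 kPa

K_a = (1 − sin φ)/(1 + sin φ) = 0.2851.
γ' = 21.7 − 9.81 = 11.89 kN/m³.
Effective vertical stress at 2.6 m: σ'_v = 19.7×1.7 + 11.89×0.900 = 44.19 kPa.
σ'_h = K_a σ'_v = 0.2851 × 44.19 = 12.60 kPa; u = γ_w × 0.900 = 8.829 kPa.
Total σ_h = 12.60 + 8.829 = 21.43 kPa.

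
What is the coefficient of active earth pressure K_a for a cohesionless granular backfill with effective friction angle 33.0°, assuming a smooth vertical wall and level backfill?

K_a = tan²(45° − φ/2) = tan²(28.50°) = 0.2948.

0.295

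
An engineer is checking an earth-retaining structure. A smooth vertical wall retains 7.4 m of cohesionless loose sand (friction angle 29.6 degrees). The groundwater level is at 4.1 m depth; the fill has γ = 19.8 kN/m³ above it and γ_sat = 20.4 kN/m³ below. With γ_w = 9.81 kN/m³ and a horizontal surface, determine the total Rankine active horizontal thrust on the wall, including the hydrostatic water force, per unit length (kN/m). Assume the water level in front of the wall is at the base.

220 kN/m

K_a = tan²(45° − φ/2) = 0.3387.
γ' = 20.4 − 9.81 = 10.59 kN/m³. Depth below WT = 3.3 m.
σ'_h at WT = K_a γ d_w = 27.50 kPa; at base = 27.50 + K_a γ' × 3.3 = 39.34 kPa.
P₁ (0–4.1 m) = ½×27.50×4.1 = 56.37. P₂ (4.1–7.4 m) = ½(27.50+39.34)×3.3 = 110.3.
P_w = ½ γ_w h₂² = 0.5×9.81×3.3² = 53.42. Total = 56.37+110.3+53.42 = 220.1 kN/m.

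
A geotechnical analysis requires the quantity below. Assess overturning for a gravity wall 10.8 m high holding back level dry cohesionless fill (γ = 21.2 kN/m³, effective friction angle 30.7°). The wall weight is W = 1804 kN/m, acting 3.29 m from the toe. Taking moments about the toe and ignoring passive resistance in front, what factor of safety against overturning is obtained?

4.12

K_a = tan²(45° − 30.7°/2) = 0.3240.
P_a = ½K_aγH² = 0.5×0.3240×21.2×10.8² = 400.6 kN/m, acting at H/3 = 3.600 m above the base.
Overturning moment M_o = P_a × H/3 = 400.6 × 3.600 = 1442.
Resisting moment M_r = W × 3.29 = 1804 × 3.29 = 5935.
FS_overturning = M_r/M_o = 5935/1442 = 4.115.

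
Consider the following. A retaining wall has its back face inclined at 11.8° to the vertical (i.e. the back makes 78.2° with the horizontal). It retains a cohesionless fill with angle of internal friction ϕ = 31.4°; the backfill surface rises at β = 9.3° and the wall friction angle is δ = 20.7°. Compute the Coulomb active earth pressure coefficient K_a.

K_a = sin²(α+φ) / [sin²α · sin(α−δ) · (1 + √{sin(φ+δ)sin(φ−β) / (sin(α−δ)sin(α+β))})²].
With α = 78.2°, φ = 31.4°, δ = 20.7°, β = 9.3°: K_a = 0.4324.

0.432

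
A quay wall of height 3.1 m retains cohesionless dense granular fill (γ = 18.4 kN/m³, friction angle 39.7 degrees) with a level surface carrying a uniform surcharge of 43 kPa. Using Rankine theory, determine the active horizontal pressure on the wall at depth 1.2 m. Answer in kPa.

K_a = (1 − sin φ)/(1 + sin φ) = 0.2204.
σ_v = γz + q = 18.4 × 1.2 + 43 = 65.08 kPa.
σ_h = K_a σ_v = 0.2204 × 65.08 = 14.35 kPa.

14.3 kPa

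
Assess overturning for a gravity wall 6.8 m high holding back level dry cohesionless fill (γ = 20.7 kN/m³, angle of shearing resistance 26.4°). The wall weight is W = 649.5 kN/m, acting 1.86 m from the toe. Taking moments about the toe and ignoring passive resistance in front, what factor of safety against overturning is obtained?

K_a = tan²(45° − 26.4°/2) = 0.3844.
P_a = ½K_aγH² = 0.5×0.3844×20.7×6.8² = 184.0 kN/m, acting at H/3 = 2.267 m above the base.
Overturning moment M_o = P_a × H/3 = 184.0 × 2.267 = 417.0.
Resisting moment M_r = W × 1.86 = 649.5 × 1.86 = 1208.
FS_overturning = M_r/M_o = 1208/417.0 = 2.897.

2.90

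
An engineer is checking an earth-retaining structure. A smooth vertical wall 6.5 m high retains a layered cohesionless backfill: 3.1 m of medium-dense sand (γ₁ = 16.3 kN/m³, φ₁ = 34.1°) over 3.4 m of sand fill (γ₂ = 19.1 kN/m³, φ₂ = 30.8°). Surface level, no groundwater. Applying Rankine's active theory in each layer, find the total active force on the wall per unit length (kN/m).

113 kN/m

K_a1 = tan²(45°−34.1°/2) = 0.2815; K_a2 = tan²(45°−30.8°/2) = 0.3227.
Layer 1: σ at base = K_a1 γ₁ h₁ = 14.23 kPa; P₁ = ½×14.23×3.1 = 22.05.
Layer 2: σ_v at top = γ₁h₁ = 50.53; σ_h top = K_a2×50.53 = 16.31; σ_h base = K_a2×(50.53+19.1×3.4) = 37.26.
P₂ = ½(16.31+37.26)×3.4 = 91.07. Total P_a = 22.05+91.07 = 113.1 kN/m.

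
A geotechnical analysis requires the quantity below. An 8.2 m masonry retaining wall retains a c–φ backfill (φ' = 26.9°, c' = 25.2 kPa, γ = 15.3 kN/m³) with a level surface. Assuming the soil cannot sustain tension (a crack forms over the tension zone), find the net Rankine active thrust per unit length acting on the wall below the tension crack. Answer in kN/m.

23.2 kN/m

K_a = 0.3770; √K_a = 0.6140.
Tension-crack depth z_c = 2c/(γ√K_a) = 2×25.2/(15.3×0.6140) = 5.365 m.
σ_a at base = K_a γ H − 2c√K_a = 0.3770×15.3×8.2 − 2×25.2×0.6140 = 16.35 kPa.
P_a = ½ × 16.35 × (H − z_c) = 0.5×16.35×2.835 = 23.18 kN/m.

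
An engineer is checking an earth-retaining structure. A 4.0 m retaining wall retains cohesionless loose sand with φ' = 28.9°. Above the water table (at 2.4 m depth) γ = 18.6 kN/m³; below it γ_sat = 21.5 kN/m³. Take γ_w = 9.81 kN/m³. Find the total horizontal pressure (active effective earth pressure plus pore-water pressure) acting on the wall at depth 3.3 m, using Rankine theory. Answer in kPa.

K_a = (1 − sin φ)/(1 + sin φ) = 0.3484.
γ' = 21.5 − 9.81 = 11.69 kN/m³.
Effective vertical stress at 3.3 m: σ'_v = 18.6×2.4 + 11.69×0.900 = 55.16 kPa.
σ'_h = K_a σ'_v = 0.3484 × 55.16 = 19.22 kPa; u = γ_w × 0.900 = 8.829 kPa.
Total σ_h = 19.22 + 8.829 = 28.04 kPa.

28.0 kPa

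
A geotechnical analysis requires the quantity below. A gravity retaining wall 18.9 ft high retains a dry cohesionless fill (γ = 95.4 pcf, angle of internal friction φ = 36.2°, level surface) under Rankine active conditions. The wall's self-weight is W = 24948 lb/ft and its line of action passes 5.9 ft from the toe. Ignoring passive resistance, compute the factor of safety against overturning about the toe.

K_a = tan²(45° − 36.2°/2) = 0.2574.
P_a = ½K_aγH² = 0.5×0.2574×95.4×18.9² = 4386 lb/ft, acting at H/3 = 6.300 ft above the base.
Overturning moment M_o = P_a × H/3 = 4386 × 6.300 = 27630.
Resisting moment M_r = W × 5.9 = 24948 × 5.9 = 147200.
FS_overturning = M_r/M_o = 147200/27630 = 5.328.

5.33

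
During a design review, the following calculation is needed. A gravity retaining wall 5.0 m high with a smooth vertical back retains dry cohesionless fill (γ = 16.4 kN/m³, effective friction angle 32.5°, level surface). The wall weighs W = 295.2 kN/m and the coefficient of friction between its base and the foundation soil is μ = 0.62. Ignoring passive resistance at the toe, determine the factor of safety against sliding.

K_a = tan²(45° − 32.5°/2) = 0.3010.
P_a = ½K_aγH² = 0.5×0.3010×16.4×5.0² = 61.70 kN/m, acting at H/3 = 1.667 m above the base.
FS_sliding = μW / P_a = 0.62×295.2 / 61.70 = 2.966.

2.97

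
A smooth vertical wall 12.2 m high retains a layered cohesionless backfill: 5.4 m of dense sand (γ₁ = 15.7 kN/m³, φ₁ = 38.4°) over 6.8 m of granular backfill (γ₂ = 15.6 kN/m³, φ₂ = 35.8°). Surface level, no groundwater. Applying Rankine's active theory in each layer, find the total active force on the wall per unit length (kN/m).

299 kN/m

K_a1 = tan²(45°−38.4°/2) = 0.2337; K_a2 = tan²(45°−35.8°/2) = 0.2619.
Layer 1: σ at base = K_a1 γ₁ h₁ = 19.81 kPa; P₁ = ½×19.81×5.4 = 53.49.
Layer 2: σ_v at top = γ₁h₁ = 84.78; σ_h top = K_a2×84.78 = 22.20; σ_h base = K_a2×(84.78+15.6×6.8) = 49.98.
P₂ = ½(22.20+49.98)×6.8 = 245.4. Total P_a = 53.49+245.4 = 298.9 kN/m.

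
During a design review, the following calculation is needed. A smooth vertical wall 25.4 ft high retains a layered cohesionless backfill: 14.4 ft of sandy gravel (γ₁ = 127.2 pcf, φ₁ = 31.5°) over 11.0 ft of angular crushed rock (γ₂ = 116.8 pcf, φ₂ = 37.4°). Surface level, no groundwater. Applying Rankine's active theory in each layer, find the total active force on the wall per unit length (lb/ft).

10800 lb/ft

K_a1 = tan²(45°−31.5°/2) = 0.3136; K_a2 = tan²(45°−37.4°/2) = 0.2443.
Layer 1: σ at base = K_a1 γ₁ h₁ = 574.5 psf; P₁ = ½×574.5×14.4 = 4136.
Layer 2: σ_v at top = γ₁h₁ = 1832; σ_h top = K_a2×1832 = 447.4; σ_h base = K_a2×(1832+116.8×11.0) = 761.2.
P₂ = ½(447.4+761.2)×11.0 = 6648. Total P_a = 4136+6648 = 10780 lb/ft.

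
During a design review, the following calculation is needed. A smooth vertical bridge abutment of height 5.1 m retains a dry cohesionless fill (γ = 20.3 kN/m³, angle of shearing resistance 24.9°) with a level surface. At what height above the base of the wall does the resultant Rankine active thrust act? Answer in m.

K_a = 0.4074.
The pressure distribution is triangular, so the resultant acts at H/3 above the base = 5.1/3 = 1.700 m.

1.70 m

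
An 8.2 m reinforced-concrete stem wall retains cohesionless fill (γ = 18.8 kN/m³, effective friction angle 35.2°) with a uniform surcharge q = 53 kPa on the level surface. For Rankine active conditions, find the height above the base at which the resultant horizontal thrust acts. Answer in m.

K_a = 0.2687.
Triangular part P₁ = ½K_aγH² = 169.8 at H/3 = 2.733 m; rectangular part P₂ = K_a q H = 116.8 at H/2 = 4.100 m.
ȳ = (P₁·2.733 + P₂·4.100)/(P₁+P₂) = 3.290 m.

3.29 m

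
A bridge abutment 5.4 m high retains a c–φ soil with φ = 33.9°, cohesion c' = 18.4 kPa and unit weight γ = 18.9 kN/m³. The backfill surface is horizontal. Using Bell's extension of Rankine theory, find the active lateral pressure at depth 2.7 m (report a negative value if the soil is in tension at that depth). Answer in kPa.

K_a = (1 − sin φ)/(1 + sin φ) = 0.2839.
σ_a = K_a γ z − 2c√K_a = 0.2839×18.9×2.7 − 2×18.4×0.5328 = -5.120 kPa.

-5.12 kPa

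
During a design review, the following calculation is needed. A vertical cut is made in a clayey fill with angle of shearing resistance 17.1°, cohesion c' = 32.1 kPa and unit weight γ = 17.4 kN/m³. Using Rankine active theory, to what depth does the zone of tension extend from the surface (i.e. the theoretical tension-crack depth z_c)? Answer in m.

K_a = tan²(45° − 17.1°/2) = 0.5455; √K_a = 0.7386.
The active pressure is zero where K_a γ z = 2c√K_a, so z_c = 2c/(γ√K_a) = 2×32.1/(17.4×0.7386) = 4.995 m.

5.00 m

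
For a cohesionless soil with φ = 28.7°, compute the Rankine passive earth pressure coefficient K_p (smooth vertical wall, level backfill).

2.85

K_p = (1 + sin φ)/(1 − sin φ) = tan²(45° + 28.7°/2) = 2.848.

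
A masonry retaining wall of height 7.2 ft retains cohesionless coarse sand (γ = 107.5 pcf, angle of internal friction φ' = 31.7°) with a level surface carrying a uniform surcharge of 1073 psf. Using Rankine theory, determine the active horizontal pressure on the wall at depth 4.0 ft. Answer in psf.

468 psf

K_a = (1 − sin φ)/(1 + sin φ) = 0.3111.
σ_v = γz + q = 107.5 × 4.0 + 1073 = 1503 psf.
σ_h = K_a σ_v = 0.3111 × 1503 = 467.5 psf.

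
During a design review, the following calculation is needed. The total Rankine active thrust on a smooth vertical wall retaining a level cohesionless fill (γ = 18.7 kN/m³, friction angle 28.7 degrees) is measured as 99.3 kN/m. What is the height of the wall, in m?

K_a = 0.3511. P_a = ½ K_a γ H² ⇒ H = √(2P_a/(K_a γ)).
H = √(2×99.3/(0.3511×18.7)) = 5.500 m.

5.50 m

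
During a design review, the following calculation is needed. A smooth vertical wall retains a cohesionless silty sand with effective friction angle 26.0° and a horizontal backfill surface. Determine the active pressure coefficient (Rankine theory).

0.390

K_a = tan²(45° − φ/2) = tan²(32.00°) = 0.3905.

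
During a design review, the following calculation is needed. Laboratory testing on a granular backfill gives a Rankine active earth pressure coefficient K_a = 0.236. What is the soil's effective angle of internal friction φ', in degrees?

38.2°

K_a = tan²(45° − φ/2) ⇒ 45° − φ/2 = arctan(√0.236) = 25.91°.
φ = 2(45° − 25.91°) = 38.18°.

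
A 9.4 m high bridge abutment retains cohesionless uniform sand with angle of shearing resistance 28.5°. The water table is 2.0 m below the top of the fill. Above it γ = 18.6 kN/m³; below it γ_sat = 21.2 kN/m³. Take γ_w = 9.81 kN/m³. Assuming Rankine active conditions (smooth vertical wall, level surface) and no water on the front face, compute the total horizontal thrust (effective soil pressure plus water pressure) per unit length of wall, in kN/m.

490 kN/m

K_a = tan²(45° − φ/2) = 0.3540.
γ' = 21.2 − 9.81 = 11.39 kN/m³. Depth below WT = 7.4 m.
σ'_h at WT = K_a γ d_w = 13.17 kPa; at base = 13.17 + K_a γ' × 7.4 = 43.00 kPa.
P₁ (0–2.0 m) = ½×13.17×2.0 = 13.17. P₂ (2.0–9.4 m) = ½(13.17+43.00)×7.4 = 207.8.
P_w = ½ γ_w h₂² = 0.5×9.81×7.4² = 268.6. Total = 13.17+207.8+268.6 = 489.6 kN/m.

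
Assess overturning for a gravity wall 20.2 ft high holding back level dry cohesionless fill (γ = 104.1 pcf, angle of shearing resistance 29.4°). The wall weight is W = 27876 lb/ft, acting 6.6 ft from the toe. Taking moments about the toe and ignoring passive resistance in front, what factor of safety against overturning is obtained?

K_a = tan²(45° − 29.4°/2) = 0.3415.
P_a = ½K_aγH² = 0.5×0.3415×104.1×20.2² = 7252 lb/ft, acting at H/3 = 6.733 ft above the base.
Overturning moment M_o = P_a × H/3 = 7252 × 6.733 = 48830.
Resisting moment M_r = W × 6.6 = 27876 × 6.6 = 184000.
FS_overturning = M_r/M_o = 184000/48830 = 3.768.

3.77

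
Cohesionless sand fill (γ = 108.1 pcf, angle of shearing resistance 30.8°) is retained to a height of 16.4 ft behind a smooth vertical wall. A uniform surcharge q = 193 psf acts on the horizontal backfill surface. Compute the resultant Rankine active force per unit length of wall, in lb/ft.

5710 lb/ft

K_a = tan²(45° − φ/2) = 0.3227.
Soil triangle: ½ K_a γ H² = 0.5×0.3227×108.1×16.4² = 4691 lb/ft.
Surcharge rectangle: K_a q H = 0.3227×193×16.4 = 1021 lb/ft.
Total = 4691 + 1021 = 5713 lb/ft.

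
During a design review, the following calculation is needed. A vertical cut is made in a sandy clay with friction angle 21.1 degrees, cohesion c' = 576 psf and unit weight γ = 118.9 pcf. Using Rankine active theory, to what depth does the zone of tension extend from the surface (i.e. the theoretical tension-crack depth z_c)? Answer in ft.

14.1 ft

K_a = tan²(45° − 21.1°/2) = 0.4706; √K_a = 0.6860.
The active pressure is zero where K_a γ z = 2c√K_a, so z_c = 2c/(γ√K_a) = 2×576/(118.9×0.6860) = 14.12 ft.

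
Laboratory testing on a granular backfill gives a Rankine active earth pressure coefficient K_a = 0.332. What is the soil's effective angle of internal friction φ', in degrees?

30.1°

K_a = tan²(45° − φ/2) ⇒ 45° − φ/2 = arctan(√0.332) = 29.95°.
φ = 2(45° − 29.95°) = 30.10°.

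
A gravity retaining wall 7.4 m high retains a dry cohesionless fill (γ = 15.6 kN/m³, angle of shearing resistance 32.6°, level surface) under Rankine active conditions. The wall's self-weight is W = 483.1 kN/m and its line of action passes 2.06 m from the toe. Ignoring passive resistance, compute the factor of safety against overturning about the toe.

K_a = tan²(45° − 32.6°/2) = 0.2997.
P_a = ½K_aγH² = 0.5×0.2997×15.6×7.4² = 128.0 kN/m, acting at H/3 = 2.467 m above the base.
Overturning moment M_o = P_a × H/3 = 128.0 × 2.467 = 315.8.
Resisting moment M_r = W × 2.06 = 483.1 × 2.06 = 995.2.
FS_overturning = M_r/M_o = 995.2/315.8 = 3.151.

3.15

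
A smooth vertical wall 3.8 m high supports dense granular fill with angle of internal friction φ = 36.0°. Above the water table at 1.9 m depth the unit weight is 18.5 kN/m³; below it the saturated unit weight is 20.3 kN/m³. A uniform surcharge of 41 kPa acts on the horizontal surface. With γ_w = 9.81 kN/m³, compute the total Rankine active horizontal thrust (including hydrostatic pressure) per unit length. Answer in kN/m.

89.1 kN/m

K_a = tan²(45° − φ/2) = 0.2596.
γ' = 20.3 − 9.81 = 10.49 kN/m³. h₂ = H − d_w = 1.9 m.
σ'_h: at surface K_a·q = 10.64; at WT K_a(q+γd_w) = 19.77; at base K_a(q+γd_w+γ'h₂) = 24.94 kPa.
P₁ = ½(10.64+19.77)×1.9 = 28.89; P₂ = ½(19.77+24.94)×1.9 = 42.48; P_w = ½γ_w h₂² = 17.71.
Total = 28.89+42.48+17.71 = 89.08 kN/m.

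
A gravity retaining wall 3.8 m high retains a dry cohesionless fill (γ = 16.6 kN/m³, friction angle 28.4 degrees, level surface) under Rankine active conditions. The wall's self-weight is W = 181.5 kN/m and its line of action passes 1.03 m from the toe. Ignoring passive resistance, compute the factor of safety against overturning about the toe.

K_a = tan²(45° − 28.4°/2) = 0.3554.
P_a = ½K_aγH² = 0.5×0.3554×16.6×3.8² = 42.59 kN/m, acting at H/3 = 1.267 m above the base.
Overturning moment M_o = P_a × H/3 = 42.59 × 1.267 = 53.95.
Resisting moment M_r = W × 1.03 = 181.5 × 1.03 = 186.9.
FS_overturning = M_r/M_o = 186.9/53.95 = 3.465.

3.47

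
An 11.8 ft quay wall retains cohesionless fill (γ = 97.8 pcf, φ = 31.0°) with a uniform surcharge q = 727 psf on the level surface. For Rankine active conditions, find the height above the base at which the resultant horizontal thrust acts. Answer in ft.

5.03 ft

K_a = 0.3201.
Triangular part P₁ = ½K_aγH² = 2180 at H/3 = 3.933 ft; rectangular part P₂ = K_a q H = 2746 at H/2 = 5.900 ft.
ȳ = (P₁·3.933 + P₂·5.900)/(P₁+P₂) = 5.030 ft.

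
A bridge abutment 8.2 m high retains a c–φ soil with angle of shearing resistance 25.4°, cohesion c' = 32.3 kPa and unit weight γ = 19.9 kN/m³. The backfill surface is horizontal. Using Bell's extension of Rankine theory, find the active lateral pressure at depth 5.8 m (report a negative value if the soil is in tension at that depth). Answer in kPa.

5.29 kPa

K_a = (1 − sin φ)/(1 + sin φ) = 0.3996.
σ_a = K_a γ z − 2c√K_a = 0.3996×19.9×5.8 − 2×32.3×0.6322 = 5.288 kPa.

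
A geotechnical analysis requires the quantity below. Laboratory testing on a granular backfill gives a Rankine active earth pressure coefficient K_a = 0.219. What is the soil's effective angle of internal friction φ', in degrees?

K_a = tan²(45° − φ/2) ⇒ 45° − φ/2 = arctan(√0.219) = 25.08°.
φ = 2(45° − 25.08°) = 39.84°.

39.8°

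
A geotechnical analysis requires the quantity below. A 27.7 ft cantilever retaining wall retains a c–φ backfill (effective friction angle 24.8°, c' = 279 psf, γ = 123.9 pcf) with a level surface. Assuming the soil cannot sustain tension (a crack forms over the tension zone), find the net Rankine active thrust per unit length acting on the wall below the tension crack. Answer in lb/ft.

K_a = 0.4090; √K_a = 0.6395.
Tension-crack depth z_c = 2c/(γ√K_a) = 2×279/(123.9×0.6395) = 7.042 ft.
σ_a at base = K_a γ H − 2c√K_a = 0.4090×123.9×27.7 − 2×279×0.6395 = 1047 psf.
P_a = ½ × 1047 × (H − z_c) = 0.5×1047×20.66 = 10810 lb/ft.

10800 lb/ft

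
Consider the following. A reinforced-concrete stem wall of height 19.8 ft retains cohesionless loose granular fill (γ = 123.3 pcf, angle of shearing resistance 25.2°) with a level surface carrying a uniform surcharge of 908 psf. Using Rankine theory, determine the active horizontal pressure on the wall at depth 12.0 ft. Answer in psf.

K_a = (1 − sin φ)/(1 + sin φ) = 0.4027.
σ_v = γz + q = 123.3 × 12.0 + 908 = 2388 psf.
σ_h = K_a σ_v = 0.4027 × 2388 = 961.6 psf.

962 psf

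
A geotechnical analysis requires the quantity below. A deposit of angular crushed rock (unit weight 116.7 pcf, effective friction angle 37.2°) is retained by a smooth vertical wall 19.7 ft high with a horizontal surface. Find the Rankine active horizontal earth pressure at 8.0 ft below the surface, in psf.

230 psf

K_a = (1 − sin φ)/(1 + sin φ) = 0.2464.
σ_h = K_a γ z = 0.2464 × 116.7 × 8.0 = 230.1 psf.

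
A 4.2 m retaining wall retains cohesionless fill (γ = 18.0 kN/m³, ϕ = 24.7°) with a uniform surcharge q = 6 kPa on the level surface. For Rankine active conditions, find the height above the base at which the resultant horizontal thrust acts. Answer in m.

K_a = 0.4106.
Triangular part P₁ = ½K_aγH² = 65.18 at H/3 = 1.400 m; rectangular part P₂ = K_a q H = 10.35 at H/2 = 2.100 m.
ȳ = (P₁·1.400 + P₂·2.100)/(P₁+P₂) = 1.496 m.

1.50 m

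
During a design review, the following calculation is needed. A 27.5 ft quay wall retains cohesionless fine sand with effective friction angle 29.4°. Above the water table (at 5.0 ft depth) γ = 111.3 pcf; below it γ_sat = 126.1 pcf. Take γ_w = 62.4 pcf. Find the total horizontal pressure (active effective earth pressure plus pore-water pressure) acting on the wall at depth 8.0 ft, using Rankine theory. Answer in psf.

442 psf

K_a = (1 − sin φ)/(1 + sin φ) = 0.3415.
γ' = 126.1 − 62.4 = 63.70 pcf.
Effective vertical stress at 8.0 ft: σ'_v = 111.3×5.0 + 63.70×3.00 = 747.6 psf.
σ'_h = K_a σ'_v = 0.3415 × 747.6 = 255.3 psf; u = γ_w × 3.00 = 187.2 psf.
Total σ_h = 255.3 + 187.2 = 442.5 psf.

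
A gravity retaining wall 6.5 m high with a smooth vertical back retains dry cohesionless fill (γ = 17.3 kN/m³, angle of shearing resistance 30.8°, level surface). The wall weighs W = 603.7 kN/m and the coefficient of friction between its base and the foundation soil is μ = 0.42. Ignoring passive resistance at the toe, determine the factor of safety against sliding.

K_a = tan²(45° − 30.8°/2) = 0.3227.
P_a = ½K_aγH² = 0.5×0.3227×17.3×6.5² = 117.9 kN/m, acting at H/3 = 2.167 m above the base.
FS_sliding = μW / P_a = 0.42×603.7 / 117.9 = 2.150.

2.15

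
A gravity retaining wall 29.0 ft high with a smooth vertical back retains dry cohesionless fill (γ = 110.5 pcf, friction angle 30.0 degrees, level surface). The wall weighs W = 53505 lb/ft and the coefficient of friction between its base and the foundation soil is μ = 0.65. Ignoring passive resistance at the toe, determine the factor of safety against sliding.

K_a = tan²(45° − 30.0°/2) = 0.3333.
P_a = ½K_aγH² = 0.5×0.3333×110.5×29.0² = 15490 lb/ft, acting at H/3 = 9.667 ft above the base.
FS_sliding = μW / P_a = 0.65×53505 / 15490 = 2.245.

2.25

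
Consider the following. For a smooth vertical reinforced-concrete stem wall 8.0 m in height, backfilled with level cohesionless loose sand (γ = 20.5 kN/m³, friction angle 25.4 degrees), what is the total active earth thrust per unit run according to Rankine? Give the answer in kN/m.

262 kN/m

K_a = tan²(45° − φ/2) = 0.3996.
P_a = ½ K_a γ H² = 0.5 × 0.3996 × 20.5 × 8.0² = 262.2 kN/m.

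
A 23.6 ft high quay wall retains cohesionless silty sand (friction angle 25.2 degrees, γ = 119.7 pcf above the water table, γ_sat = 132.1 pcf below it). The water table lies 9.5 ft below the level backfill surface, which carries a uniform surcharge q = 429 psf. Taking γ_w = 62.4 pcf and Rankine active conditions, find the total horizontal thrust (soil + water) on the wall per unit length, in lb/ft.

21700 lb/ft

K_a = tan²(45° − φ/2) = 0.4027.
γ' = 132.1 − 62.4 = 69.70 pcf. h₂ = H − d_w = 14.1 ft.
σ'_h: at surface K_a·q = 172.8; at WT K_a(q+γd_w) = 630.8; at base K_a(q+γd_w+γ'h₂) = 1027 psf.
P₁ = ½(172.8+630.8)×9.5 = 3817; P₂ = ½(630.8+1027)×14.1 = 11680; P_w = ½γ_w h₂² = 6203.
Total = 3817+11680+6203 = 21700 lb/ft.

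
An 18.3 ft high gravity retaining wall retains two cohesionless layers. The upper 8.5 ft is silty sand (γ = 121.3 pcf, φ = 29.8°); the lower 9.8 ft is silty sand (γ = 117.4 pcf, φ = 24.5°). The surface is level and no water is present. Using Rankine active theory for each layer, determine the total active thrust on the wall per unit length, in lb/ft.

K_a1 = tan²(45°−29.8°/2) = 0.3360; K_a2 = tan²(45°−24.5°/2) = 0.4137.
Layer 1: σ at base = K_a1 γ₁ h₁ = 346.5 psf; P₁ = ½×346.5×8.5 = 1472.
Layer 2: σ_v at top = γ₁h₁ = 1031; σ_h top = K_a2×1031 = 426.6; σ_h base = K_a2×(1031+117.4×9.8) = 902.6.
P₂ = ½(426.6+902.6)×9.8 = 6513. Total P_a = 1472+6513 = 7985 lb/ft.

7990 lb/ft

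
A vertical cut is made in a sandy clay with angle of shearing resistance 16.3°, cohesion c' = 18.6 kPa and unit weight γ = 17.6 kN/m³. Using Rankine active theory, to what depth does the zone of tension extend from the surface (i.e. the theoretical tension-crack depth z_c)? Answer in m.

K_a = tan²(45° − 16.3°/2) = 0.5617; √K_a = 0.7495.
The active pressure is zero where K_a γ z = 2c√K_a, so z_c = 2c/(γ√K_a) = 2×18.6/(17.6×0.7495) = 2.820 m.

2.82 m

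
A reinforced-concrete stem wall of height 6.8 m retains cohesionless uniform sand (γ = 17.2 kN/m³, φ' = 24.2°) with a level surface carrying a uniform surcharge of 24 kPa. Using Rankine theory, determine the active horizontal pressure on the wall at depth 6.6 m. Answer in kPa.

K_a = (1 − sin φ)/(1 + sin φ) = 0.4185.
σ_v = γz + q = 17.2 × 6.6 + 24 = 137.5 kPa.
σ_h = K_a σ_v = 0.4185 × 137.5 = 57.55 kPa.

57.6 kPa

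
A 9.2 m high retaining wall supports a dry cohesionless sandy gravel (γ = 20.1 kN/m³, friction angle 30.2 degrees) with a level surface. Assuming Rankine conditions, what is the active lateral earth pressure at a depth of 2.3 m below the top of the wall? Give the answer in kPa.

15.3 kPa

K_a = (1 − sin φ)/(1 + sin φ) = 0.3307.
σ_h = K_a γ z = 0.3307 × 20.1 × 2.3 = 15.29 kPa.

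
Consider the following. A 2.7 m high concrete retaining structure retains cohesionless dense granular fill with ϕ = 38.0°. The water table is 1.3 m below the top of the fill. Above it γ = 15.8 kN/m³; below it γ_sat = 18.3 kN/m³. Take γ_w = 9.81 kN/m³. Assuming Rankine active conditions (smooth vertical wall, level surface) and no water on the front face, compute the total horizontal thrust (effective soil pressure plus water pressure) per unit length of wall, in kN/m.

21.6 kN/m

K_a = tan²(45° − φ/2) = 0.2379.
γ' = 18.3 − 9.81 = 8.490 kN/m³. Depth below WT = 1.4 m.
σ'_h at WT = K_a γ d_w = 4.886 kPa; at base = 4.886 + K_a γ' × 1.4 = 7.714 kPa.
P₁ (0–1.3 m) = ½×4.886×1.3 = 3.176. P₂ (1.3–2.7 m) = ½(4.886+7.714)×1.4 = 8.820.
P_w = ½ γ_w h₂² = 0.5×9.81×1.4² = 9.614. Total = 3.176+8.820+9.614 = 21.61 kN/m.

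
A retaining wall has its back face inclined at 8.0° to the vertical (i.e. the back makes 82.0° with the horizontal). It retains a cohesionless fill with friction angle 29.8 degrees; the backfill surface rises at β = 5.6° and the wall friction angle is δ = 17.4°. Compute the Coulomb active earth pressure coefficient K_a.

K_a = sin²(α+φ) / [sin²α · sin(α−δ) · (1 + √{sin(φ+δ)sin(φ−β) / (sin(α−δ)sin(α+β))})²].
With α = 82.0°, φ = 29.8°, δ = 17.4°, β = 5.6°: K_a = 0.3912.

0.391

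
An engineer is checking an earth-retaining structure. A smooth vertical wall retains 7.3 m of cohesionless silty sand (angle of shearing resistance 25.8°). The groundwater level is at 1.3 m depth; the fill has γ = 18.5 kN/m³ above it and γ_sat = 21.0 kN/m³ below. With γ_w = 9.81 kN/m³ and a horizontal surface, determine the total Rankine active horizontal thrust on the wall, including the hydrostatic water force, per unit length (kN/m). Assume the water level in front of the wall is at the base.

319 kN/m

K_a = tan²(45° − φ/2) = 0.3935.
γ' = 21.0 − 9.81 = 11.19 kN/m³. Depth below WT = 6.0 m.
σ'_h at WT = K_a γ d_w = 9.464 kPa; at base = 9.464 + K_a γ' × 6.0 = 35.88 kPa.
P₁ (0–1.3 m) = ½×9.464×1.3 = 6.151. P₂ (1.3–7.3 m) = ½(9.464+35.88)×6.0 = 136.0.
P_w = ½ γ_w h₂² = 0.5×9.81×6.0² = 176.6. Total = 6.151+136.0+176.6 = 318.8 kN/m.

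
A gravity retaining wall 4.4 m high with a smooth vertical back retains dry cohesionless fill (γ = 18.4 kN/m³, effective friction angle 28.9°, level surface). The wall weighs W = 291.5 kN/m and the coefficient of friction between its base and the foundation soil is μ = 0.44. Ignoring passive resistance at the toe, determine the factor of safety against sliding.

2.07

K_a = tan²(45° − 28.9°/2) = 0.3484.
P_a = ½K_aγH² = 0.5×0.3484×18.4×4.4² = 62.05 kN/m, acting at H/3 = 1.467 m above the base.
FS_sliding = μW / P_a = 0.44×291.5 / 62.05 = 2.067.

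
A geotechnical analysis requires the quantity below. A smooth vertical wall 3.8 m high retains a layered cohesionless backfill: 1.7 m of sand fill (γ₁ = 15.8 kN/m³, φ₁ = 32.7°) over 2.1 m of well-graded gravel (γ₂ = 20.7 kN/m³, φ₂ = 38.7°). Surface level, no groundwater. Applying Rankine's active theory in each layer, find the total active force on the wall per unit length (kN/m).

K_a1 = tan²(45°−32.7°/2) = 0.2985; K_a2 = tan²(45°−38.7°/2) = 0.2306.
Layer 1: σ at base = K_a1 γ₁ h₁ = 8.018 kPa; P₁ = ½×8.018×1.7 = 6.815.
Layer 2: σ_v at top = γ₁h₁ = 26.86; σ_h top = K_a2×26.86 = 6.194; σ_h base = K_a2×(26.86+20.7×2.1) = 16.22.
P₂ = ½(6.194+16.22)×2.1 = 23.53. Total P_a = 6.815+23.53 = 30.35 kN/m.

30.3 kN/m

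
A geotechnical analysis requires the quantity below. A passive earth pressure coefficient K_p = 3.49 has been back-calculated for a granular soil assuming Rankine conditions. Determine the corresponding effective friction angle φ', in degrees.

33.7°

K_p = (1+sin φ)/(1−sin φ) ⇒ sin φ = (K_p − 1)/(K_p + 1) = 0.5546.
φ = arcsin(0.5546) = 33.68°.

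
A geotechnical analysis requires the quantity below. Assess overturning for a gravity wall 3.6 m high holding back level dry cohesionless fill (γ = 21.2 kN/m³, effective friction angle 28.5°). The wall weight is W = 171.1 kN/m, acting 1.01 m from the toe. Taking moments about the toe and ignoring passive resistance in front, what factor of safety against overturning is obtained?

2.96

K_a = tan²(45° − 28.5°/2) = 0.3540.
P_a = ½K_aγH² = 0.5×0.3540×21.2×3.6² = 48.62 kN/m, acting at H/3 = 1.200 m above the base.
Overturning moment M_o = P_a × H/3 = 48.62 × 1.200 = 58.35.
Resisting moment M_r = W × 1.01 = 171.1 × 1.01 = 172.8.
FS_overturning = M_r/M_o = 172.8/58.35 = 2.962.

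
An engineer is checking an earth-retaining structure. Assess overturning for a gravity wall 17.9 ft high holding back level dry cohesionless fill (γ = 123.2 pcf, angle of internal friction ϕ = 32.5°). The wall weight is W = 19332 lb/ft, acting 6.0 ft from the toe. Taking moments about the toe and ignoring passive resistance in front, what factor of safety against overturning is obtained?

K_a = tan²(45° − 32.5°/2) = 0.3010.
P_a = ½K_aγH² = 0.5×0.3010×123.2×17.9² = 5941 lb/ft, acting at H/3 = 5.967 ft above the base.
Overturning moment M_o = P_a × H/3 = 5941 × 5.967 = 35450.
Resisting moment M_r = W × 6.0 = 19332 × 6.0 = 116000.
FS_overturning = M_r/M_o = 116000/35450 = 3.272.

3.27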